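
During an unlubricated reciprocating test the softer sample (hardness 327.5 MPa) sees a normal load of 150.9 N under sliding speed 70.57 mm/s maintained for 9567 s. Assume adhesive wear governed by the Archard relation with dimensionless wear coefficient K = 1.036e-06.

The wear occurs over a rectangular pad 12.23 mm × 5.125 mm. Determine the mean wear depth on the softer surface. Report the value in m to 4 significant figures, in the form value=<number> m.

Intermediates are shown rounded, and each operation carries full float precision — a lone final rounding to four significant figures.
Convert: Sliding speed v = 70.57 mm/s = 0.07057 m/s. Distance L = v·t = 0.07057 m/s × 9567 s = 675.1 m.
Convert: Hardness H = 327.5 MPa = 3.275e+08 Pa.
Convert: Pad sides 12.23 mm × 5.125 mm = 0.01223 m × 0.005125 m. Contact area A = 0.01223 m × 0.005125 m = 6.268e-05 m².
Collected in SI base units: W = 150.9 N, H = 3.275e+08 Pa, K = 1.036e-06.
Archard volume V = K·W·L/H = 1.036e-06 · 150.9 · 675.1 / 3.275e+08 = 3.223e-10 m³.
Wear depth h = V/A = 3.223e-10 / 6.268e-05 = 5.142e-06 m.

value=5.142e-06 m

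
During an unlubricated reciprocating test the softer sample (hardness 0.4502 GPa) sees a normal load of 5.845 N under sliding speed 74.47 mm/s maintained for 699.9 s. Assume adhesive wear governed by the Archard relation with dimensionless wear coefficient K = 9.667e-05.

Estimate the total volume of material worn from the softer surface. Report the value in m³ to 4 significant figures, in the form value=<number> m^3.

value=6.542e-11 m^3

All working math holds exact precision — the intermediates appear rounded, and a single final rounding: 4 significant figures.
Sliding speed v = 74.47 mm/s = 0.07447 m/s. The distance L = v·t = 0.07447 m/s × 699.9 s = 52.12 m.
Hardness H = 0.4502 GPa = 4.502e+08 Pa.
Expressed in SI base units: W = 5.845 N, H = 4.502e+08 Pa, K = 9.667e-05.
Volume removed: V = K·W·L/H = 9.667e-05 · 5.845 · 52.12 / 4.502e+08 = 6.542e-11 m³.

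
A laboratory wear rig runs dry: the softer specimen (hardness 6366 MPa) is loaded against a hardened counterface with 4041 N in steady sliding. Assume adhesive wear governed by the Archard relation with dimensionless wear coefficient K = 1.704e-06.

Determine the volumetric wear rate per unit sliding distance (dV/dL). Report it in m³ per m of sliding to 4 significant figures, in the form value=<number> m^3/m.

Shown intermediates are rounded. Every step carries exact precision — rounded once at the end, at four significant digits.
Hardness H = 6366 MPa = 6.366e+09 Pa.
As SI base values: W = 4041 N, H = 6.366e+09 Pa, K = 1.704e-06.
Volumetric rate dV/dL = K·W/H (independent of L): 1.704e-06 · 4041 / 6.366e+09 = 1.082e-12 m³/m.

value=1.082e-12 m^3/m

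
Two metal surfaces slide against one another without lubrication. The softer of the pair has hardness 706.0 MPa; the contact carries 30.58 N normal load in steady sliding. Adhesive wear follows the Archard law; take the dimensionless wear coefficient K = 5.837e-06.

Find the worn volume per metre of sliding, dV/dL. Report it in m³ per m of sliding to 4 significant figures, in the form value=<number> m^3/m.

The algebra runs at exact precision — intermediate values are displayed rounded, and rounded once at the end: 4 significant digits.
Convert: Hardness H = 706.0 MPa = 7.060e+08 Pa.
As SI base values: W = 30.58 N, H = 7.060e+08 Pa, K = 5.837e-06.
Rate of wear dV/dL = K·W/H: 5.837e-06 · 30.58 / 7.060e+08 = 2.528e-13 m³/m.

value=2.528e-13 m^3/m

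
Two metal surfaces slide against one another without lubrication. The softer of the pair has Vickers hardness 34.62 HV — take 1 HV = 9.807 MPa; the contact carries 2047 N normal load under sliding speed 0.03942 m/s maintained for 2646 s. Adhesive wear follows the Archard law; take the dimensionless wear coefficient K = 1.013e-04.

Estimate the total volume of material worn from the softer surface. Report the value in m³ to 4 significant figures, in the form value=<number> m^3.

value=6.370e-08 m^3

The algebra carries full precision. Intermediate values are displayed rounded; a single final rounding, at four significant digits.
Sliding distance L = v·t = 0.03942 m/s × 2646 s = 104.3 m.
Hardness H = 34.62 HV × 9.807 MPa/HV = 339.5 MPa = 3.395e+08 Pa.
In SI base units: W = 2047 N, H = 3.395e+08 Pa, K = 1.013e-04.
Archard relation: V = K·W·L/H = 1.013e-04 · 2047 · 104.3 / 3.395e+08 = 6.370e-08 m³.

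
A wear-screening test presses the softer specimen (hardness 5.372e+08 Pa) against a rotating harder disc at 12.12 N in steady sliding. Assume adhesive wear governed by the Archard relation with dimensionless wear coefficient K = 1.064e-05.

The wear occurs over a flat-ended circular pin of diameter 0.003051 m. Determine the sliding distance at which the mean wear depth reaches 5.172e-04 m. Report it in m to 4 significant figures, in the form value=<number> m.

The computation holds exact precision, and intermediate values appear rounded — one final rounding: 4 significant figures.
Convert: Contact area A = π·d²/4 = π·(0.003051 m)²/4 = 7.311e-06 m².
Working in SI base units: W = 12.12 N, H = 5.372e+08 Pa, K = 1.064e-05.
Limit volume V_lim = h_lim·A = 5.172e-04 · 7.311e-06 = 3.781e-09 m³.
So the life L = V_lim·H/(K·W) = 3.781e-09 · 5.372e+08 / (1.064e-05 · 12.12) = 1.575e+04 m.

value=1.575e+04 m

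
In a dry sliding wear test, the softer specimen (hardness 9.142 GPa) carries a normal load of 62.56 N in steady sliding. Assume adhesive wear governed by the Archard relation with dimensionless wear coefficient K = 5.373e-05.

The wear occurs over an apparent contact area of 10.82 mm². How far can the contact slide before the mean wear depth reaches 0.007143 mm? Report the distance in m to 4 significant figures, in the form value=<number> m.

value=210.2 m

Printed values are rounded; the computation maintains exact precision; one last rounding, at 4 significant figures.
Hardness H = 9.142 GPa = 9.142e+09 Pa.
Contact area A = 10.82 mm² = 1.082e-05 m².
Depth limit h_lim = 0.007143 mm = 7.143e-06 m.
Expressed in SI base units: W = 62.56 N, H = 9.142e+09 Pa, K = 5.373e-05.
Permissible volume V_lim = h_lim·A = 7.143e-06 · 1.082e-05 = 7.729e-11 m³.
Sliding life L = V_lim·H/(K·W) = 7.729e-11 · 9.142e+09 / (5.373e-05 · 62.56) = 210.2 m.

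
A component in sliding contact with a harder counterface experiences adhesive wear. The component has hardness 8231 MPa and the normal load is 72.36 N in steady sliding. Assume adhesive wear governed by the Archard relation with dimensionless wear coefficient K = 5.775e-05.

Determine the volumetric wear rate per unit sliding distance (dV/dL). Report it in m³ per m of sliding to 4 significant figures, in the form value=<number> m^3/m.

value=5.077e-13 m^3/m

Printed values are rounded, and all arithmetic keeps exact precision, and rounded just once to 4 significant digits.
Hardness H = 8231 MPa = 8.231e+09 Pa.
In SI base units, W = 72.36 N, H = 8.231e+09 Pa, K = 5.775e-05.
Volumetric rate dV/dL = K·W/H, so: 5.775e-05 · 72.36 / 8.231e+09 = 5.077e-13 m³/m.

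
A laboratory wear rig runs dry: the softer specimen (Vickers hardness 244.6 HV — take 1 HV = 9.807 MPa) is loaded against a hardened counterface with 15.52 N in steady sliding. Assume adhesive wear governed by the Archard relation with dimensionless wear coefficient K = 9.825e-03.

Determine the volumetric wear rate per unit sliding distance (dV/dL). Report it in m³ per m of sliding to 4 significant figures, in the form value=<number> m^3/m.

value=6.357e-11 m^3/m

Each operation runs at full float precision — the intermediates appear rounded, and a lone final rounding: 4 significant digits.
Convert: Hardness H = 244.6 HV × 9.807 MPa/HV = 2399 MPa = 2.399e+09 Pa.
SI base units throughout: W = 15.52 N, H = 2.399e+09 Pa, K = 9.825e-03.
Volumetric rate dV/dL = K·W/H — distance-free: 9.825e-03 · 15.52 / 2.399e+09 = 6.357e-11 m³/m.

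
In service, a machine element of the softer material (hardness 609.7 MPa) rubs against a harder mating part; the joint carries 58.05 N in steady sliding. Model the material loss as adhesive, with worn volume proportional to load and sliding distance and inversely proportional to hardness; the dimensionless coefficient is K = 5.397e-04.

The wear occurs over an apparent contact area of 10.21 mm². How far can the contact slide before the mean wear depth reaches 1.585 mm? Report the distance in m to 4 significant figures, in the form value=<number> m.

value=314.9 m

The intermediates are displayed rounded. The computation keeps exact precision — rounded just once: 4 significant figures.
Hardness H = 609.7 MPa = 6.097e+08 Pa.
Contact area A = 10.21 mm² = 1.021e-05 m².
Depth limit h_lim = 1.585 mm = 0.001585 m.
Collected in SI base units: W = 58.05 N, H = 6.097e+08 Pa, K = 5.397e-04.
Wearable volume V_lim = h_lim·A = 0.001585 · 1.021e-05 = 1.618e-08 m³.
Life L = V_lim·H/(K·W) = 1.618e-08 · 6.097e+08 / (5.397e-04 · 58.05) = 314.9 m.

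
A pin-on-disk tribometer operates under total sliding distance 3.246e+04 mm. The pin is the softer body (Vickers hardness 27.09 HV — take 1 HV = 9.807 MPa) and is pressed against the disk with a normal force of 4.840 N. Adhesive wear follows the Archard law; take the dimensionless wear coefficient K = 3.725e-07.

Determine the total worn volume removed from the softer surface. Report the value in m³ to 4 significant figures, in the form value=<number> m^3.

Intermediate values appear rounded; all working math carries exact precision, and rounded just once, at 4 significant digits.
Distance covered L = 3.246e+04 mm = 32.46 m.
Hardness H = 27.09 HV × 9.807 MPa/HV = 265.7 MPa = 2.657e+08 Pa.
Expressed in SI base units: W = 4.840 N, H = 2.657e+08 Pa, K = 3.725e-07.
Archard volume V = K·W·L/H = 3.725e-07 · 4.840 · 32.46 / 2.657e+08 = 2.203e-13 m³.

value=2.203e-13 m^3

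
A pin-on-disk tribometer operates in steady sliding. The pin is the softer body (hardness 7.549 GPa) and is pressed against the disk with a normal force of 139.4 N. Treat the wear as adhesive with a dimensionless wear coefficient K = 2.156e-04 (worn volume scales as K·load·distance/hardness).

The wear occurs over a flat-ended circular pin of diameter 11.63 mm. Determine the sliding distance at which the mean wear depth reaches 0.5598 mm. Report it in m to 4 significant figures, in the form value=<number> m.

The computation holds full precision. Displayed values are rounded; a lone final rounding to 4 significant figures.
Convert: Hardness H = 7.549 GPa = 7.549e+09 Pa.
Convert: Pin diameter d = 11.63 mm = 0.01163 m. Contact area A = π·d²/4 = π·(0.01163 m)²/4 = 1.062e-04 m².
Convert: Depth limit h_lim = 0.5598 mm = 5.598e-04 m.
In SI base units, W = 139.4 N, H = 7.549e+09 Pa, K = 2.156e-04.
Volume at the limit: V_lim = h_lim·A = 5.598e-04 · 1.062e-04 = 5.947e-08 m³.
So the life L = V_lim·H/(K·W) = 5.947e-08 · 7.549e+09 / (2.156e-04 · 139.4) = 1.494e+04 m.

value=1.494e+04 m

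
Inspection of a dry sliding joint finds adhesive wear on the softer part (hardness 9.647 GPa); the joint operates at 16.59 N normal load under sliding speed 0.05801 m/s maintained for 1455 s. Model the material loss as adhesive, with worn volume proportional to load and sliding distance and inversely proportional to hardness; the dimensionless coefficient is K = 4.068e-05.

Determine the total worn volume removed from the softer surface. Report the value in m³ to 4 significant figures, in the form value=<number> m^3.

All working math carries full float precision, and intermediates are printed rounded; rounded just once, at four significant figures.
Convert: Sliding distance L = v·t = 0.05801 m/s × 1455 s = 84.40 m.
Convert: Hardness H = 9.647 GPa = 9.647e+09 Pa.
Expressed in SI base units: W = 16.59 N, H = 9.647e+09 Pa, K = 4.068e-05.
Archard volume V = K·W·L/H = 4.068e-05 · 16.59 · 84.40 / 9.647e+09 = 5.905e-12 m³.

value=5.905e-12 m^3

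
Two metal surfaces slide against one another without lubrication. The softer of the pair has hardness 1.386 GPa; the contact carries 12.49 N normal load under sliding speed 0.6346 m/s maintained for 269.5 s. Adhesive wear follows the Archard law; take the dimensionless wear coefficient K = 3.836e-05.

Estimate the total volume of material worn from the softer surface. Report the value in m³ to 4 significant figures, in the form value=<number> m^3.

The algebra maintains exact precision — intermediate values are shown rounded — one final rounding: 4 significant figures.
The distance L = v·t = 0.6346 m/s × 269.5 s = 171.0 m.
Hardness H = 1.386 GPa = 1.386e+09 Pa.
Restated in SI base units: W = 12.49 N, H = 1.386e+09 Pa, K = 3.836e-05.
The Archard volume V = K·W·L/H = 3.836e-05 · 12.49 · 171.0 / 1.386e+09 = 5.912e-11 m³.

value=5.912e-11 m^3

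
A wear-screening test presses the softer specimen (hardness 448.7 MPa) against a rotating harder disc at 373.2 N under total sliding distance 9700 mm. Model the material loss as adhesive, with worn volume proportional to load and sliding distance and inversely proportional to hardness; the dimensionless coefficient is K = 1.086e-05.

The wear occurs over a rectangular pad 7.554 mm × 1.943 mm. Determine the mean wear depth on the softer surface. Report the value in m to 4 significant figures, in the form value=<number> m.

The intermediates are printed rounded. All working math keeps full float precision. Rounded just once: four significant figures.
Total distance L = 9700 mm = 9.700 m.
Hardness H = 448.7 MPa = 4.487e+08 Pa.
Pad sides 7.554 mm × 1.943 mm = 0.007554 m × 0.001943 m. Contact area A = 0.007554 m × 0.001943 m = 1.468e-05 m².
Restated in SI base units: W = 373.2 N, H = 4.487e+08 Pa, K = 1.086e-05.
By Archard's law, V = K·W·L/H = 1.086e-05 · 373.2 · 9.700 / 4.487e+08 = 8.762e-11 m³.
Average depth h = V/A = 8.762e-11 / 1.468e-05 = 5.969e-06 m.

value=5.969e-06 m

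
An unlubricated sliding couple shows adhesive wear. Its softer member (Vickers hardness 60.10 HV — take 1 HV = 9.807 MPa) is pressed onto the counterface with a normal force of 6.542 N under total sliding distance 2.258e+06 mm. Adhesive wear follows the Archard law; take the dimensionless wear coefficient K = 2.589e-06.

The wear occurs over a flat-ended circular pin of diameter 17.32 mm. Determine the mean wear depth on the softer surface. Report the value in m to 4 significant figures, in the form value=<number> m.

value=2.754e-07 m

Intermediate values are shown rounded; all arithmetic keeps full precision; one last rounding, at four significant figures.
Convert: Sliding distance L = 2.258e+06 mm = 2258 m.
Convert: Hardness H = 60.10 HV × 9.807 MPa/HV = 589.4 MPa = 5.894e+08 Pa.
Convert: Pin diameter d = 17.32 mm = 0.01732 m. Contact area A = π·d²/4 = π·(0.01732 m)²/4 = 2.356e-04 m².
In SI base units: W = 6.542 N, H = 5.894e+08 Pa, K = 2.589e-06.
Volume removed: V = K·W·L/H = 2.589e-06 · 6.542 · 2258 / 5.894e+08 = 6.489e-11 m³.
Depth h = V/A = 6.489e-11 / 2.356e-04 = 2.754e-07 m.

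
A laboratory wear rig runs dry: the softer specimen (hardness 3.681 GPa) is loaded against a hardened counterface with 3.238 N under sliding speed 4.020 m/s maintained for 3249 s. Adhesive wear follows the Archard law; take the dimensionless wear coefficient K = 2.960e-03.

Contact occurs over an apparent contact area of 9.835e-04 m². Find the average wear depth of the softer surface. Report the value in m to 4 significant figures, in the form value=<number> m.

value=3.458e-05 m

Each operation holds full float precision; the intermediates are shown rounded. Rounded just once: four significant figures.
Path length L = v·t = 4.020 m/s × 3249 s = 1.306e+04 m.
Hardness H = 3.681 GPa = 3.681e+09 Pa.
Collected in SI base units: W = 3.238 N, H = 3.681e+09 Pa, K = 2.960e-03.
Wear volume V = K·W·L/H = 2.960e-03 · 3.238 · 1.306e+04 / 3.681e+09 = 3.401e-08 m³.
Depth of wear h = V/A = 3.401e-08 / 9.835e-04 = 3.458e-05 m.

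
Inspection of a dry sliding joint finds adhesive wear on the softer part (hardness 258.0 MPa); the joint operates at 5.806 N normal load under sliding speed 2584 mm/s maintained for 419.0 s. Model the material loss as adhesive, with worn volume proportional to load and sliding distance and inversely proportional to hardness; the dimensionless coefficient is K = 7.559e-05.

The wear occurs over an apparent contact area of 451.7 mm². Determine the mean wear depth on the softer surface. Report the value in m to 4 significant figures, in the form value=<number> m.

value=4.077e-06 m

All working math keeps full precision; the intermediates are shown rounded, and a single final rounding, at 4 significant figures.
Sliding speed v = 2584 mm/s = 2.584 m/s. The distance L = v·t = 2.584 m/s × 419.0 s = 1083 m.
Hardness H = 258.0 MPa = 2.580e+08 Pa.
Contact area A = 451.7 mm² = 4.517e-04 m².
In SI base units, W = 5.806 N, H = 2.580e+08 Pa, K = 7.559e-05.
Archard relation: V = K·W·L/H = 7.559e-05 · 5.806 · 1083 / 2.580e+08 = 1.842e-09 m³.
Mean depth h = V/A = 1.842e-09 / 4.517e-04 = 4.077e-06 m.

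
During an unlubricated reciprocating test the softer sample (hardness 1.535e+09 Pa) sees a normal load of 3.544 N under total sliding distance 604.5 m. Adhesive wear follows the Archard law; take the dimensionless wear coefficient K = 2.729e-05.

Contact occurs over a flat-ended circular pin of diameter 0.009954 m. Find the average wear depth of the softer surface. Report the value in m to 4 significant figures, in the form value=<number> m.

value=4.894e-07 m

Intermediates are displayed rounded, and each operation keeps exact precision. Rounded just once to four significant figures.
Contact area A = π·d²/4 = π·(0.009954 m)²/4 = 7.782e-05 m².
Expressed in SI base units: W = 3.544 N, H = 1.535e+09 Pa, K = 2.729e-05.
Wear volume V = K·W·L/H = 2.729e-05 · 3.544 · 604.5 / 1.535e+09 = 3.809e-11 m³.
Depth h = V/A = 3.809e-11 / 7.782e-05 = 4.894e-07 m.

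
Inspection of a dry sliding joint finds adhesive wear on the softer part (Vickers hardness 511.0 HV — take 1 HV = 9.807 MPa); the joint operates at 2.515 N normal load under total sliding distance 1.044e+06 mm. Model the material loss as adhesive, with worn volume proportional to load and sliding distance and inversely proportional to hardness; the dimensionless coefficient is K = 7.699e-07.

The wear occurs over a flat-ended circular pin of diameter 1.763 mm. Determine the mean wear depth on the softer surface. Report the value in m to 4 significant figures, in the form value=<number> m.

value=1.652e-07 m

The algebra runs at full float precision; the intermediates are printed rounded. Rounded once at the end: 4 significant digits.
Convert: Total distance L = 1.044e+06 mm = 1044 m.
Convert: Hardness H = 511.0 HV × 9.807 MPa/HV = 5011 MPa = 5.011e+09 Pa.
Convert: Pin diameter d = 1.763 mm = 0.001763 m. Contact area A = π·d²/4 = π·(0.001763 m)²/4 = 2.441e-06 m².
Expressed in SI base units: W = 2.515 N, H = 5.011e+09 Pa, K = 7.699e-07.
Worn volume V = K·W·L/H = 7.699e-07 · 2.515 · 1044 / 5.011e+09 = 4.034e-13 m³.
Depth of wear h = V/A = 4.034e-13 / 2.441e-06 = 1.652e-07 m.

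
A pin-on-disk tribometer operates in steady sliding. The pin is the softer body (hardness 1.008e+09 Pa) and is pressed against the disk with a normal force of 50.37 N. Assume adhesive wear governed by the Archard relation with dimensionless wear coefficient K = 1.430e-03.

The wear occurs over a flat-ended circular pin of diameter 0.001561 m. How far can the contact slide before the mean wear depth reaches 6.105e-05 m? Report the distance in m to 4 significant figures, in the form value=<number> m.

value=1.635 m

The computation holds exact precision — intermediate values are displayed rounded — rounded just once: 4 significant digits.
Convert: Contact area A = π·d²/4 = π·(0.001561 m)²/4 = 1.914e-06 m².
Working in SI base units: W = 50.37 N, H = 1.008e+09 Pa, K = 1.430e-03.
Limit volume V_lim = h_lim·A = 6.105e-05 · 1.914e-06 = 1.168e-10 m³.
Thus life L = V_lim·H/(K·W) = 1.168e-10 · 1.008e+09 / (1.430e-03 · 50.37) = 1.635 m.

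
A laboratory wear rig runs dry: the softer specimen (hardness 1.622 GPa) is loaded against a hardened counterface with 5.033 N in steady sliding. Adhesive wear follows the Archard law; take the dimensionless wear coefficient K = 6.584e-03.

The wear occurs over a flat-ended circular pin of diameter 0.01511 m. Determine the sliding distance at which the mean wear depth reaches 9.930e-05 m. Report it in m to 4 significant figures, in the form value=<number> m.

Displayed values are rounded — all working math carries full float precision — rounded once at the end to 4 significant figures.
Hardness H = 1.622 GPa = 1.622e+09 Pa.
Contact area A = π·d²/4 = π·(0.01511 m)²/4 = 1.793e-04 m².
Restated in SI base units: W = 5.033 N, H = 1.622e+09 Pa, K = 6.584e-03.
Allowed volume V_lim = h_lim·A = 9.930e-05 · 1.793e-04 = 1.781e-08 m³.
Thus life L = V_lim·H/(K·W) = 1.781e-08 · 1.622e+09 / (6.584e-03 · 5.033) = 871.6 m.

value=871.6 m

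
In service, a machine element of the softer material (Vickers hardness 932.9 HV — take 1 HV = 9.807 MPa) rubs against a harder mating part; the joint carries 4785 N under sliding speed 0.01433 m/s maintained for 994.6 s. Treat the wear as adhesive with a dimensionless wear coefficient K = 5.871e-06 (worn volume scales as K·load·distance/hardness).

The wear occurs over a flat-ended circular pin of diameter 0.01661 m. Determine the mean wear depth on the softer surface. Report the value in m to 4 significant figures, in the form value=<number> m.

value=2.020e-07 m

All working math maintains full float precision — intermediates are printed rounded, and one final rounding to 4 significant digits.
Convert: The distance L = v·t = 0.01433 m/s × 994.6 s = 14.25 m.
Convert: Hardness H = 932.9 HV × 9.807 MPa/HV = 9149 MPa = 9.149e+09 Pa.
Convert: Contact area A = π·d²/4 = π·(0.01661 m)²/4 = 2.167e-04 m².
As SI base values: W = 4785 N, H = 9.149e+09 Pa, K = 5.871e-06.
Archard volume V = K·W·L/H = 5.871e-06 · 4785 · 14.25 / 9.149e+09 = 4.376e-11 m³.
Mean depth h = V/A = 4.376e-11 / 2.167e-04 = 2.020e-07 m.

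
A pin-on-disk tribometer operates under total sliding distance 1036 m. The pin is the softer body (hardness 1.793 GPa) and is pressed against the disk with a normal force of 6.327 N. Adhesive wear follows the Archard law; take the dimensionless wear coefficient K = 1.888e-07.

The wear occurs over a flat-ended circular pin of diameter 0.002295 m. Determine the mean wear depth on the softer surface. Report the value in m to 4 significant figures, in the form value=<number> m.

The computation keeps full precision — intermediates are shown rounded, and one final rounding: 4 significant figures.
Hardness H = 1.793 GPa = 1.793e+09 Pa.
Contact area A = π·d²/4 = π·(0.002295 m)²/4 = 4.137e-06 m².
In SI base units: W = 6.327 N, H = 1.793e+09 Pa, K = 1.888e-07.
Archard relation: V = K·W·L/H = 1.888e-07 · 6.327 · 1036 / 1.793e+09 = 6.902e-13 m³.
Average depth h = V/A = 6.902e-13 / 4.137e-06 = 1.668e-07 m.

value=1.668e-07 m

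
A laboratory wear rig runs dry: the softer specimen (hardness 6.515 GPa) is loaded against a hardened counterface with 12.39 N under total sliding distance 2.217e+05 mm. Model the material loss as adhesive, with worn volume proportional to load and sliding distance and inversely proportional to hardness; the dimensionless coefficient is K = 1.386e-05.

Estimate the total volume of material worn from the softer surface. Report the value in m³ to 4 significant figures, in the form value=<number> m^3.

value=5.844e-12 m^3

Each operation maintains exact precision — intermediates are printed rounded — a lone final rounding to four significant digits.
Convert: Distance L = 2.217e+05 mm = 221.7 m.
Convert: Hardness H = 6.515 GPa = 6.515e+09 Pa.
SI base units throughout: W = 12.39 N, H = 6.515e+09 Pa, K = 1.386e-05.
Apply Archard: V = K·W·L/H = 1.386e-05 · 12.39 · 221.7 / 6.515e+09 = 5.844e-12 m³.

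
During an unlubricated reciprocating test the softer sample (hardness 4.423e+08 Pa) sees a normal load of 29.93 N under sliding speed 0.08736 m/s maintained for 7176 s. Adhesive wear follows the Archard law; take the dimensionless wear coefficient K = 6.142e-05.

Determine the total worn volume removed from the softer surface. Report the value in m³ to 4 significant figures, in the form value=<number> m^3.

value=2.606e-09 m^3

The intermediates are printed rounded; each operation carries full float precision. Rounded once at the end: 4 significant figures.
Sliding distance L = v·t = 0.08736 m/s × 7176 s = 626.9 m.
Working in SI base units: W = 29.93 N, H = 4.423e+08 Pa, K = 6.142e-05.
Archard volume V = K·W·L/H = 6.142e-05 · 29.93 · 626.9 / 4.423e+08 = 2.606e-09 m³.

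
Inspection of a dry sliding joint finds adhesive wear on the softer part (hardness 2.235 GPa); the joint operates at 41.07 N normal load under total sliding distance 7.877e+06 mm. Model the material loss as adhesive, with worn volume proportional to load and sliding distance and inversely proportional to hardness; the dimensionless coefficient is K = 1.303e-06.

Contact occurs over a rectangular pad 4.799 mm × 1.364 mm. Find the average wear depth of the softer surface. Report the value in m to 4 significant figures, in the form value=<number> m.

The algebra maintains full float precision, and the intermediates are printed rounded; one last rounding to four significant figures.
Convert: Total distance L = 7.877e+06 mm = 7877 m.
Convert: Hardness H = 2.235 GPa = 2.235e+09 Pa.
Convert: Pad sides 4.799 mm × 1.364 mm = 0.004799 m × 0.001364 m. Contact area A = 0.004799 m × 0.001364 m = 6.546e-06 m².
As SI base values: W = 41.07 N, H = 2.235e+09 Pa, K = 1.303e-06.
Archard volume V = K·W·L/H = 1.303e-06 · 41.07 · 7877 / 2.235e+09 = 1.886e-10 m³.
Wear depth h = V/A = 1.886e-10 / 6.546e-06 = 2.881e-05 m.

value=2.881e-05 m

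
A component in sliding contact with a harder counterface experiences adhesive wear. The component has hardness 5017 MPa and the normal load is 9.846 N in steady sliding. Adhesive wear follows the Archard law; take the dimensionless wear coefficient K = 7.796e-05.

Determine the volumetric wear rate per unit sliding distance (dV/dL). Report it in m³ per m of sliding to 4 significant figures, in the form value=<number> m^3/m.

All working math carries exact precision; intermediate values are shown rounded, and a lone final rounding to 4 significant figures.
Convert: Hardness H = 5017 MPa = 5.017e+09 Pa.
Working in SI base units: W = 9.846 N, H = 5.017e+09 Pa, K = 7.796e-05.
Sliding wear rate dV/dL = K·W/H (independent of L): 7.796e-05 · 9.846 / 5.017e+09 = 1.530e-13 m³/m.

value=1.530e-13 m^3/m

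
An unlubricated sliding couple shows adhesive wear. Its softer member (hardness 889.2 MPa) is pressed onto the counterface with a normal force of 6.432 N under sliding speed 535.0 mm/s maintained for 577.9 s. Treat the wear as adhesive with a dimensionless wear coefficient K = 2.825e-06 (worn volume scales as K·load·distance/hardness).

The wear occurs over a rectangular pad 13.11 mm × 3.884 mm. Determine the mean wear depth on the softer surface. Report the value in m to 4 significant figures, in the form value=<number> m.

The intermediates are shown rounded; each operation carries full precision, and rounded once at the end to four significant digits.
Sliding speed v = 535.0 mm/s = 0.5350 m/s. The distance L = v·t = 0.5350 m/s × 577.9 s = 309.2 m.
Hardness H = 889.2 MPa = 8.892e+08 Pa.
Pad sides 13.11 mm × 3.884 mm = 0.01311 m × 0.003884 m. Contact area A = 0.01311 m × 0.003884 m = 5.092e-05 m².
SI base units throughout: W = 6.432 N, H = 8.892e+08 Pa, K = 2.825e-06.
Archard volume V = K·W·L/H = 2.825e-06 · 6.432 · 309.2 / 8.892e+08 = 6.318e-12 m³.
Wear depth h = V/A = 6.318e-12 / 5.092e-05 = 1.241e-07 m.

value=1.241e-07 m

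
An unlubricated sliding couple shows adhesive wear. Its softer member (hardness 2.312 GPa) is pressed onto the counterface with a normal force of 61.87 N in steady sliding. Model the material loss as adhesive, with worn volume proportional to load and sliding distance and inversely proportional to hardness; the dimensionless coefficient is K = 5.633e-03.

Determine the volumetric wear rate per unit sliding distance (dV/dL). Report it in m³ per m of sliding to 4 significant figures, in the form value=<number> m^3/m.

Intermediates are printed rounded. All arithmetic keeps full float precision; one final rounding to 4 significant digits.
Hardness H = 2.312 GPa = 2.312e+09 Pa.
Expressed in SI base units: W = 61.87 N, H = 2.312e+09 Pa, K = 5.633e-03.
The wear rate dV/dL = K·W/H (no L dependence): 5.633e-03 · 61.87 / 2.312e+09 = 1.507e-10 m³/m.

value=1.507e-10 m^3/m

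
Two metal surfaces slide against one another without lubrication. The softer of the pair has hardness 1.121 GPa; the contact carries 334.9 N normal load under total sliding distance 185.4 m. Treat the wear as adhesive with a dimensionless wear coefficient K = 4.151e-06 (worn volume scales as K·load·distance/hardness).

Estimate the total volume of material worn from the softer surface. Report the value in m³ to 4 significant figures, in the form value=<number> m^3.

value=2.299e-10 m^3

Intermediates appear rounded; all working math holds exact precision; a lone final rounding, at 4 significant figures.
Convert: Hardness H = 1.121 GPa = 1.121e+09 Pa.
Collected in SI base units: W = 334.9 N, H = 1.121e+09 Pa, K = 4.151e-06.
Archard relation: V = K·W·L/H = 4.151e-06 · 334.9 · 185.4 / 1.121e+09 = 2.299e-10 m³.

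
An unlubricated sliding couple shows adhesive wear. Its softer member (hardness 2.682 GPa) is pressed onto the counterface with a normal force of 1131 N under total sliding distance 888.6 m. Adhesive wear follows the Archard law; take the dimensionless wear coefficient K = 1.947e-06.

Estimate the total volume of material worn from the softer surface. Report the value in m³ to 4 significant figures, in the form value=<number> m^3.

Each operation runs at exact precision. Shown intermediates are rounded — a lone final rounding: 4 significant digits.
Hardness H = 2.682 GPa = 2.682e+09 Pa.
In SI base units, W = 1131 N, H = 2.682e+09 Pa, K = 1.947e-06.
Volume removed: V = K·W·L/H = 1.947e-06 · 1131 · 888.6 / 2.682e+09 = 7.296e-10 m³.

value=7.296e-10 m^3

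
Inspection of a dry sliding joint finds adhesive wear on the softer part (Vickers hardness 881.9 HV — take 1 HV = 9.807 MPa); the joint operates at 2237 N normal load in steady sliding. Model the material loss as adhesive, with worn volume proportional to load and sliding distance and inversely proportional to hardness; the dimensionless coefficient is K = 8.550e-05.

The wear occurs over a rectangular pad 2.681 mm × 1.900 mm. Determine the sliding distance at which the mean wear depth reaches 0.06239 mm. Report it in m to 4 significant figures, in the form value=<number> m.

Intermediate values are printed rounded, and all arithmetic carries full precision, and one final rounding: 4 significant digits.
Convert: Hardness H = 881.9 HV × 9.807 MPa/HV = 8649 MPa = 8.649e+09 Pa.
Convert: Pad sides 2.681 mm × 1.900 mm = 0.002681 m × 0.001900 m. Contact area A = 0.002681 m × 0.001900 m = 5.094e-06 m².
Convert: Depth limit h_lim = 0.06239 mm = 6.239e-05 m.
Collected in SI base units: W = 2237 N, H = 8.649e+09 Pa, K = 8.550e-05.
Permissible volume V_lim = h_lim·A = 6.239e-05 · 5.094e-06 = 3.178e-10 m³.
So the life L = V_lim·H/(K·W) = 3.178e-10 · 8.649e+09 / (8.550e-05 · 2237) = 14.37 m.

value=14.37 m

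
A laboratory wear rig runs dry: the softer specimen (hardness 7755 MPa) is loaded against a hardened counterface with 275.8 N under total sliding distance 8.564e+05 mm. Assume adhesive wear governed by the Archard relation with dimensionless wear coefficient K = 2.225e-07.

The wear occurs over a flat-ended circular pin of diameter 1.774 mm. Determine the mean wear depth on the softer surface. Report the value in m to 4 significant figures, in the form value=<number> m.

value=2.742e-06 m

The algebra maintains full float precision; intermediate values are displayed rounded — one final rounding to four significant digits.
Sliding distance L = 8.564e+05 mm = 856.4 m.
Hardness H = 7755 MPa = 7.755e+09 Pa.
Pin diameter d = 1.774 mm = 0.001774 m. Contact area A = π·d²/4 = π·(0.001774 m)²/4 = 2.472e-06 m².
Working in SI base units: W = 275.8 N, H = 7.755e+09 Pa, K = 2.225e-07.
Archard volume V = K·W·L/H = 2.225e-07 · 275.8 · 856.4 / 7.755e+09 = 6.777e-12 m³.
Depth of wear h = V/A = 6.777e-12 / 2.472e-06 = 2.742e-06 m.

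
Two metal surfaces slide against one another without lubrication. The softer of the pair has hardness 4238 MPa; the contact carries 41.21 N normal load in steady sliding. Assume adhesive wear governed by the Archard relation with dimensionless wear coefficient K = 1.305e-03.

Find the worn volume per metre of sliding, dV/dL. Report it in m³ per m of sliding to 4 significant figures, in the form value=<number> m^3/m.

value=1.269e-11 m^3/m

Intermediates are shown rounded; all working math carries full precision, and one last rounding: four significant figures.
Hardness H = 4238 MPa = 4.238e+09 Pa.
Working in SI base units: W = 41.21 N, H = 4.238e+09 Pa, K = 1.305e-03.
Wear rate dV/dL = K·W/H — distance-free: 1.305e-03 · 41.21 / 4.238e+09 = 1.269e-11 m³/m.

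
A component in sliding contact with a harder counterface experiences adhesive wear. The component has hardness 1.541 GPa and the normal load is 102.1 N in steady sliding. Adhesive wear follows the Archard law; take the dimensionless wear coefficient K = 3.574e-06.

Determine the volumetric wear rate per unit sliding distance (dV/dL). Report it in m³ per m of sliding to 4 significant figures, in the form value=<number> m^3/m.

value=2.368e-13 m^3/m

All working math maintains exact precision — intermediates are shown rounded — one last rounding to 4 significant digits.
Convert: Hardness H = 1.541 GPa = 1.541e+09 Pa.
Expressed in SI base units: W = 102.1 N, H = 1.541e+09 Pa, K = 3.574e-06.
Wear rate dV/dL = K·W/H: 3.574e-06 · 102.1 / 1.541e+09 = 2.368e-13 m³/m.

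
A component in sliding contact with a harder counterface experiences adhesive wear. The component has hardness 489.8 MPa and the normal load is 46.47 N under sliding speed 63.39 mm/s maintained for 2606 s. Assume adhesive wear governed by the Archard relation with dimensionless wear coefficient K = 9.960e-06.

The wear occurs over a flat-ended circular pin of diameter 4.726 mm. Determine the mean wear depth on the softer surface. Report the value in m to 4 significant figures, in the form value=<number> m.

All arithmetic carries full float precision — intermediates are printed rounded; a single final rounding to four significant digits.
Sliding speed v = 63.39 mm/s = 0.06339 m/s. Sliding distance L = v·t = 0.06339 m/s × 2606 s = 165.2 m.
Hardness H = 489.8 MPa = 4.898e+08 Pa.
Pin diameter d = 4.726 mm = 0.004726 m. Contact area A = π·d²/4 = π·(0.004726 m)²/4 = 1.754e-05 m².
Expressed in SI base units: W = 46.47 N, H = 4.898e+08 Pa, K = 9.960e-06.
By Archard's law, V = K·W·L/H = 9.960e-06 · 46.47 · 165.2 / 4.898e+08 = 1.561e-10 m³.
Average depth h = V/A = 1.561e-10 / 1.754e-05 = 8.899e-06 m.

value=8.899e-06 m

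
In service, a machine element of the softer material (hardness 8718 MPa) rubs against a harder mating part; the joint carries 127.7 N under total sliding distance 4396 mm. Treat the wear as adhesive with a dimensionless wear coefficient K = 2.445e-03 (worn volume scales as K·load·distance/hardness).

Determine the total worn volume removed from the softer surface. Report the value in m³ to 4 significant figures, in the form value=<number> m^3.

Intermediates appear rounded. The algebra maintains exact precision. Rounded just once to four significant digits.
Sliding distance L = 4396 mm = 4.396 m.
Hardness H = 8718 MPa = 8.718e+09 Pa.
In SI base units, W = 127.7 N, H = 8.718e+09 Pa, K = 2.445e-03.
Worn volume V = K·W·L/H = 2.445e-03 · 127.7 · 4.396 / 8.718e+09 = 1.574e-10 m³.

value=1.574e-10 m^3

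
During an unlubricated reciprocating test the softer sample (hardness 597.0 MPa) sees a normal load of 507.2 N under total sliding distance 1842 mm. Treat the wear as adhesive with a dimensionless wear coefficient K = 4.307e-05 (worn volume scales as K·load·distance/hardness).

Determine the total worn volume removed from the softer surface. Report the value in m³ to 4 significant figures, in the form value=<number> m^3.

Every step carries exact precision, and the intermediates appear rounded, and rounded once at the end: 4 significant digits.
Convert: Path length L = 1842 mm = 1.842 m.
Convert: Hardness H = 597.0 MPa = 5.970e+08 Pa.
Collected in SI base units: W = 507.2 N, H = 5.970e+08 Pa, K = 4.307e-05.
Volume removed: V = K·W·L/H = 4.307e-05 · 507.2 · 1.842 / 5.970e+08 = 6.740e-11 m³.

value=6.740e-11 m^3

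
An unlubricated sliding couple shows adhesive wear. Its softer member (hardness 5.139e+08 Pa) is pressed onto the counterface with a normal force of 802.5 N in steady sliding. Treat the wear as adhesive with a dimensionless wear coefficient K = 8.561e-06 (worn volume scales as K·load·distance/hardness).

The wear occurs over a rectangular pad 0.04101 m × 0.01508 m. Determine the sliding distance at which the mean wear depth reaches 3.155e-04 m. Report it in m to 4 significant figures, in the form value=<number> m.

value=1.459e+04 m

All working math carries full precision; intermediate values are shown rounded, and one last rounding: 4 significant figures.
Contact area A = 0.04101 m × 0.01508 m = 6.184e-04 m².
SI base units throughout: W = 802.5 N, H = 5.139e+08 Pa, K = 8.561e-06.
Permissible volume V_lim = h_lim·A = 3.155e-04 · 6.184e-04 = 1.951e-07 m³.
Life L = V_lim·H/(K·W) = 1.951e-07 · 5.139e+08 / (8.561e-06 · 802.5) = 1.459e+04 m.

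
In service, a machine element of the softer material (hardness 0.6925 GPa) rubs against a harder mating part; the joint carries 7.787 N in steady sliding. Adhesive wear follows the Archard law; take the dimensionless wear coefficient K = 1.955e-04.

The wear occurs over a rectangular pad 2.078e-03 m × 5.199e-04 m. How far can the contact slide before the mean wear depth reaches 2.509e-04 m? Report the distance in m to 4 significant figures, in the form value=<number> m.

The intermediates are displayed rounded; the algebra carries full precision. Rounded once at the end to four significant digits.
Convert: Hardness H = 0.6925 GPa = 6.925e+08 Pa.
Convert: Contact area A = 2.078e-03 m × 5.199e-04 m = 1.080e-06 m².
In SI base units, W = 7.787 N, H = 6.925e+08 Pa, K = 1.955e-04.
Permissible volume V_lim = h_lim·A = 2.509e-04 · 1.080e-06 = 2.711e-10 m³.
So the life L = V_lim·H/(K·W) = 2.711e-10 · 6.925e+08 / (1.955e-04 · 7.787) = 123.3 m.

value=123.3 m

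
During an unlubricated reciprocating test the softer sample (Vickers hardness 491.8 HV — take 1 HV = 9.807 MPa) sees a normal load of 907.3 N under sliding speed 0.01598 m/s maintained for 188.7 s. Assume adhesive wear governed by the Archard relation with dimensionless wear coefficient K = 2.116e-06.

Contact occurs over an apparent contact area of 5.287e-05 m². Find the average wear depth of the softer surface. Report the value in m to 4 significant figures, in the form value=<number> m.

value=2.270e-08 m

Intermediate values are displayed rounded — the computation keeps full precision; rounded just once: four significant digits.
Total distance L = v·t = 0.01598 m/s × 188.7 s = 3.015 m.
Hardness H = 491.8 HV × 9.807 MPa/HV = 4823 MPa = 4.823e+09 Pa.
Working in SI base units: W = 907.3 N, H = 4.823e+09 Pa, K = 2.116e-06.
Volume removed: V = K·W·L/H = 2.116e-06 · 907.3 · 3.015 / 4.823e+09 = 1.200e-12 m³.
Depth h = V/A = 1.200e-12 / 5.287e-05 = 2.270e-08 m.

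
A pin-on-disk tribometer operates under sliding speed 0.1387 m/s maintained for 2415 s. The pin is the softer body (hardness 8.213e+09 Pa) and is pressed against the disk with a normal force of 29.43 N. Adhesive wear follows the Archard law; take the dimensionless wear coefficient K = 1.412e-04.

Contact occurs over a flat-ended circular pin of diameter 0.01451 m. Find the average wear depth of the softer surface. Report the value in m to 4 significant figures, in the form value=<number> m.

The algebra runs at exact precision — intermediates are displayed rounded — rounded once at the end, at four significant digits.
Convert: Total distance L = v·t = 0.1387 m/s × 2415 s = 335.0 m.
Convert: Contact area A = π·d²/4 = π·(0.01451 m)²/4 = 1.654e-04 m².
In SI base units, W = 29.43 N, H = 8.213e+09 Pa, K = 1.412e-04.
Worn volume V = K·W·L/H = 1.412e-04 · 29.43 · 335.0 / 8.213e+09 = 1.695e-10 m³.
Average depth h = V/A = 1.695e-10 / 1.654e-04 = 1.025e-06 m.

value=1.025e-06 m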